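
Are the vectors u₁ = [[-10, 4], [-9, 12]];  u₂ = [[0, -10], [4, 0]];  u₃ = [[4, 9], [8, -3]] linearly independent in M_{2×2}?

linearly independent

Write each element as a coordinate vector in ℝ⁴ using {E₁₁, E₁₂, E₂₁, E₂₂}.
Row-reduce the matrix whose columns are u₁, u₂, u₃.
The reduction yields 3 nonzero rows, so the rank is 3.
Since rank = 3 (the number of vectors), the set is linearly independent.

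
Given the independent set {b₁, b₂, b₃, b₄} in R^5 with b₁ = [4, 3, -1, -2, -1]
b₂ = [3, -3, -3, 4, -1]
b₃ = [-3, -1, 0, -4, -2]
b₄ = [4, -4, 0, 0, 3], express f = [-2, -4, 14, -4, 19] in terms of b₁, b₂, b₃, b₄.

Solve the system with b₁, b₂, b₃, b₄ as columns and f as the right-hand side.
The system has the unique solution (α₁, …, α₄) = (-2, -4, -2, 3).

f = -2b₁ - 4b₂ - 2b₃ + 3b₄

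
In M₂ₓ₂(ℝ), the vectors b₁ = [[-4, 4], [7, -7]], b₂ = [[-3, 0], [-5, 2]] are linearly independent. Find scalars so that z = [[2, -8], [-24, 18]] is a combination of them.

z = -2b₁ + 2b₂

Identify each element with its coordinate vector in ℝ⁴ via {E₁₁, E₁₂, E₂₁, E₂₂}.
Write z = a₁b₁ + a₂b₂ and equate components.
Back-substitution yields (a₁, a₂) = (-2, 2).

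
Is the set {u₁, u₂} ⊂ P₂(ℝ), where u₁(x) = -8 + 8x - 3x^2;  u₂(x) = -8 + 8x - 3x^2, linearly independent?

linearly dependent

Write each element as a coordinate vector in ℝ³ using {1, x, x^2}.
Row-reduce the matrix whose columns are u₁, u₂.
The reduction yields 1 nonzero row, so the rank is 1.
Since rank 1 < 2, the set is linearly dependent.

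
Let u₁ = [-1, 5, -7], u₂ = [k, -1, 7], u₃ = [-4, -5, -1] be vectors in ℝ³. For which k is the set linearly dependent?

k = 37/10

The vectors are dependent exactly when the determinant of the matrix with rows u₁, u₂, u₃ vanishes.
Expanding, det = 40*k - 148.
Solving 40*k - 148 = 0 yields k = 37/10.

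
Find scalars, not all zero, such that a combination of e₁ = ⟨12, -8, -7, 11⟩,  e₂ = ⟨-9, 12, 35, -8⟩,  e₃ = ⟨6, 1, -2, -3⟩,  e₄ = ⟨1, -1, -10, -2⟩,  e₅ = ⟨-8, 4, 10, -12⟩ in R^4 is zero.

Solve the homogeneous system with e₁, e₂, e₃, e₄, e₅ as columns by row-reducing the coefficient matrix.
A generator of the null space is (1, 1, -1, 3, 0).

e₁ + e₂ - e₃ + 3e₄ = 0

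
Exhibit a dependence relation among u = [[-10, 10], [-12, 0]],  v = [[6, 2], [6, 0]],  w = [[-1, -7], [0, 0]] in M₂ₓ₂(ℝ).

u + 2v + 2w = 0

Pass to coordinate vectors relative to the basis {E₁₁, E₁₂, E₂₁, E₂₂}.
Write the vectors as columns of a matrix and find a nonzero vector in its null space.
A generator of the null space is (1, 2, 2).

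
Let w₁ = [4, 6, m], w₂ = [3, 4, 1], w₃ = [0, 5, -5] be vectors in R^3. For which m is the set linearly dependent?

The set is linearly dependent precisely when det[w₁; w₂; w₃] = 0.
The determinant works out to 15*m - 10.
This vanishes exactly when m = 2/3.

m = 2/3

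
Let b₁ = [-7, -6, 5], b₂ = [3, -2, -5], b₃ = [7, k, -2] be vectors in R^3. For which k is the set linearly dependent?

The vectors are dependent exactly when the determinant of the matrix with rows b₁, b₂, b₃ vanishes.
Expanding, det = 216 - 20*k.
Solving 216 - 20*k = 0 yields k = 54/5.

k = 54/5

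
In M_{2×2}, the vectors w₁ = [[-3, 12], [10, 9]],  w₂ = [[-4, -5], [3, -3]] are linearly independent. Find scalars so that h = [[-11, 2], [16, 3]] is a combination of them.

Identify each element with its coordinate vector in ℝ⁴ via {E₁₁, E₁₂, E₂₁, E₂₂}.
Since w₁, w₂ are independent, the coefficients expressing h are uniquely determined by a linear system.
Back-substitution yields (c₁, c₂) = (1, 2).

h = w₁ + 2w₂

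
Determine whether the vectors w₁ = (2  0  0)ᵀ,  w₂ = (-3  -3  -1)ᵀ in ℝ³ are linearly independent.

linearly independent

Row-reduce the matrix whose columns are w₁, w₂.
The reduction yields 2 nonzero rows, so the rank is 2.
Since rank = 2 (the number of vectors), the set is linearly independent.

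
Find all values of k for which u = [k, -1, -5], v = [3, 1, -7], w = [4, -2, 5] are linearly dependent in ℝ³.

k = 31/3

Dependence holds iff the 3×3 matrix [u v w] is singular.
Cofactor expansion gives det = 93 - 9*k.
Setting this to zero gives k = 31/3.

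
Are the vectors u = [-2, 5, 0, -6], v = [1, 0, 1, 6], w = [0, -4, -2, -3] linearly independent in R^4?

linearly independent

Row-reduce the matrix whose columns are u, v, w.
The reduction yields 3 nonzero rows, so the rank is 3.
Since rank = 3 (the number of vectors), the set is linearly independent.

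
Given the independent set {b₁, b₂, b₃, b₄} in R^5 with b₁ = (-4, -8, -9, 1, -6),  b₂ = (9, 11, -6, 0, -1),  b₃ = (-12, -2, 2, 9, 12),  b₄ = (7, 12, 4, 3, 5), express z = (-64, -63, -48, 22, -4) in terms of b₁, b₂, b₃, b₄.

z = 4b₁ + b₂ + 3b₃ - 3b₄

Since b₁, b₂, b₃, b₄ are independent, the coefficients expressing z are uniquely determined by a linear system.
Row-reducing the augmented matrix gives the unique coefficients (α₁, …, α₄) = (4, 1, 3, -3).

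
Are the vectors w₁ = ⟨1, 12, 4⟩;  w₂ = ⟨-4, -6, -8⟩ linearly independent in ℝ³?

Place the vectors as rows of a 2×3 matrix and reduce to echelon form.
The reduction yields 2 nonzero rows, so the rank is 2.
Since rank = 2 (the number of vectors), the set is linearly independent.

linearly independent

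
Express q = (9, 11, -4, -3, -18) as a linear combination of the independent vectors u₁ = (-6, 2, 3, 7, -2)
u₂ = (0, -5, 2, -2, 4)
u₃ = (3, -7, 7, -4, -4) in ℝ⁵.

Write q = a₁u₁ + … + a₃u₃ and equate components.
Back-substitution yields (a₁, a₂, a₃) = (-1, -4, 1).

q = -u₁ - 4u₂ + u₃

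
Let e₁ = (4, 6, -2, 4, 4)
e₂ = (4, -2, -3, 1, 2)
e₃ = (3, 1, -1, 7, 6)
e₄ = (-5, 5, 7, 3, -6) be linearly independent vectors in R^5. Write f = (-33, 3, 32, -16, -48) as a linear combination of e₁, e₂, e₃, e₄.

Set up the augmented matrix [e₁ | e₂ | e₃ | e₄ | f] and row-reduce.
Back-substitution yields (c₁, …, c₄) = (-2, 1, -3, 4).

f = -2e₁ + e₂ - 3e₃ + 4e₄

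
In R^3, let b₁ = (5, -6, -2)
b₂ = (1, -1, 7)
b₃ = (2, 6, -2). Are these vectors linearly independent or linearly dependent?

linearly independent

The matrix [b₁|b₂|b₃] has determinant -312.
A nonzero determinant means the columns are linearly independent.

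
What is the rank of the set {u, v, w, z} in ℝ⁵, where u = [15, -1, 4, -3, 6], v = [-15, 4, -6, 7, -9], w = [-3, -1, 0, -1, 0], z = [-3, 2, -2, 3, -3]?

Row-reduce the 4×5 matrix with these as rows.
The echelon form has 2 nonzero rows, so the rank is 2.

2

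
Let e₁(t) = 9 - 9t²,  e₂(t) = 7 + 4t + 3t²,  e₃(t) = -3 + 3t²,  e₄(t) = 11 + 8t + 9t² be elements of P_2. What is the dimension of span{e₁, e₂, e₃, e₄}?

dim = 2

Use coordinates relative to {1, t, t²}.
Apply Gaussian elimination to the matrix whose rows are e₁, e₂, e₃, e₄.
There are 2 pivot columns, so rank = 2.
(With 4 elements in a 3-dimensional space the rank is at most 3.)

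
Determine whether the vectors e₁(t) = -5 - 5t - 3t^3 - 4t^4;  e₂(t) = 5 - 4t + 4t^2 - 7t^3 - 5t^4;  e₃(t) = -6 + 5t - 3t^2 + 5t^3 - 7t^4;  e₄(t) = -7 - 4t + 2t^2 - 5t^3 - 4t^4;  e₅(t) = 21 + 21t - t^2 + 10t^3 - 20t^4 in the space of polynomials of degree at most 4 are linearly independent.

linearly dependent

Write each element as a coordinate vector in ℝ⁵ using {1, t, …, t^4}.
Place the vectors as rows of a 5×5 matrix and reduce to echelon form.
The reduction yields 4 nonzero rows, so the rank is 4.
Since rank 4 < 5, the set is linearly dependent.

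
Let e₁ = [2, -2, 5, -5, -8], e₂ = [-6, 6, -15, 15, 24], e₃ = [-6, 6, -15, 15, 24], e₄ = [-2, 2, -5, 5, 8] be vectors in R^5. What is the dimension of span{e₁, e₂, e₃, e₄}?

1

Form the matrix with e₁, e₂, e₃, e₄ as columns and reduce.
Exactly 1 pivot survives; hence the rank is 1.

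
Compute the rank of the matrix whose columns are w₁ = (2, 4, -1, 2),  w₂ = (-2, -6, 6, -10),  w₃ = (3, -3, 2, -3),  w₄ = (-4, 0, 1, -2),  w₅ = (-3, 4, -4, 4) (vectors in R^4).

Put the 4×5 matrix [w₁|w₂|w₃|w₄|w₅] into echelon form.
Exactly 4 pivots survive; hence the rank is 4.
(With 5 elements in a 4-dimensional space the rank is at most 4.)

rank 4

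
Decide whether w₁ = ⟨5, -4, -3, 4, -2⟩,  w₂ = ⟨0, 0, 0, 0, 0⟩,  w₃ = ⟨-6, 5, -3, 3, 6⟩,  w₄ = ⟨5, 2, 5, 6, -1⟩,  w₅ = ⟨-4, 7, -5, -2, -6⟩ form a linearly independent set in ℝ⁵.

One of the vectors is the zero vector, so the set is linearly dependent.

linearly dependent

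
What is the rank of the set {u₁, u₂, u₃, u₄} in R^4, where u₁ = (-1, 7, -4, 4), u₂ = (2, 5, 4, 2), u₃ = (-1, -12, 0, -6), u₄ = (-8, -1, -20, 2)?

rank 2

Apply Gaussian elimination to the matrix whose rows are u₁, u₂, u₃, u₄.
Reduction leaves 2 leading entries, giving rank 2.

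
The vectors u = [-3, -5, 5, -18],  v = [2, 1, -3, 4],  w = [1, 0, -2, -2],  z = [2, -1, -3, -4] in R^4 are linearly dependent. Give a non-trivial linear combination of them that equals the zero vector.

Row-reduce the matrix with u, v, w, z as columns; the null space gives the coefficients.
One solution (up to scaling) is (1, 3, 1, -2).

u + 3v + w - 2z = 0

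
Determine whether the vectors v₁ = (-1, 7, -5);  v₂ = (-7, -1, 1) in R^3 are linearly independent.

Place the vectors as rows of a 2×3 matrix and reduce to echelon form.
The reduction yields 2 nonzero rows, so the rank is 2.
Since rank = 2 (the number of vectors), the set is linearly independent.

linearly independent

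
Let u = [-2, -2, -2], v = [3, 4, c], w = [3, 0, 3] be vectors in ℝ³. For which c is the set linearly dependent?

Dependence holds iff the 3×3 matrix [u v w] is singular.
The determinant works out to 18 - 6*c.
Solving 18 - 6*c = 0 yields c = 3.

c = 3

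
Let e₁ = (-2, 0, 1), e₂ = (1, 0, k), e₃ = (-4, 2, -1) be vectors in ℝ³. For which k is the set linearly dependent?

Dependence holds iff the 3×3 matrix [e₁ e₂ e₃] is singular.
Expanding, det = 4*k + 2.
Solving 4*k + 2 = 0 yields k = -1/2.

k = -1/2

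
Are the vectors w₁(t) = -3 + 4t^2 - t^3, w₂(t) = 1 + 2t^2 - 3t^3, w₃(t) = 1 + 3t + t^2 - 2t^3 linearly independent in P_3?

linearly independent

Write each element as a coordinate vector in ℝ⁴ using {1, t, …, t^3}.
Row-reduce the matrix whose columns are w₁, w₂, w₃.
The reduction yields 3 nonzero rows, so the rank is 3.
Since rank = 3 (the number of vectors), the set is linearly independent.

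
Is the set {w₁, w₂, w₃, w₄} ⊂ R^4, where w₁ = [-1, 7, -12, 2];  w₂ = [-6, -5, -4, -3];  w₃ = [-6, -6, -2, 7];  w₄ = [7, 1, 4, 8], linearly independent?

Form the 4×4 matrix with these as columns; its determinant is 3872.
A nonzero determinant means the columns are linearly independent.

linearly independent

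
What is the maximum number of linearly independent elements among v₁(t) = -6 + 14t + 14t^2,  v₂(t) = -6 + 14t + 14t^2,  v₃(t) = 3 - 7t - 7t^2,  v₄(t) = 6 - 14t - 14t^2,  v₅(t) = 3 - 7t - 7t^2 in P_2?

Pass to coordinate vectors with respect to the basis {1, t, t^2}.
Apply Gaussian elimination to the matrix whose rows are v₁, v₂, v₃, v₄, v₅.
There is 1 pivot column, so rank = 1.
(With 5 elements in a 3-dimensional space the rank is at most 3.)

1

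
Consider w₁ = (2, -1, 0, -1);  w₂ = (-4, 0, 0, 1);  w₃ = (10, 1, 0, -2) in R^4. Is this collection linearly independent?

Row-reduce the matrix whose columns are w₁, w₂, w₃.
The reduction yields 2 nonzero rows, so the rank is 2.
Since rank 2 < 3, the set is linearly dependent.
Indeed w₁ + 3w₂ + w₃ = 0.

linearly dependent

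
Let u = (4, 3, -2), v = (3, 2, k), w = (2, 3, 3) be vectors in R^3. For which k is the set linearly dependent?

The vectors are dependent exactly when the determinant of the matrix with rows u, v, w vanishes.
The determinant works out to -6*k - 13.
Solving -6*k - 13 = 0 yields k = -13/6.

k = -13/6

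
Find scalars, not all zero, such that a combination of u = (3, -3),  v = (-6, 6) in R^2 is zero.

2u + v = 0

Set up α₁u + α₂v = 0 and solve the homogeneous system.
The free variable yields coefficients (2, 1) (any nonzero multiple also works).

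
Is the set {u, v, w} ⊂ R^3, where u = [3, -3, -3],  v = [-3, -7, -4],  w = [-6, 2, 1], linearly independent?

Place the vectors as rows of a 3×3 matrix and reduce to echelon form.
The reduction yields 3 nonzero rows, so the rank is 3.
Since rank = 3 (the number of vectors), the set is linearly independent.

linearly independent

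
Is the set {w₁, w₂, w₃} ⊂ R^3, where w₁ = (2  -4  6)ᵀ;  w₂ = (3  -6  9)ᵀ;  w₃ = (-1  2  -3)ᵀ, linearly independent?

Place the vectors as rows of a 3×3 matrix and reduce to echelon form.
The reduction yields 1 nonzero row, so the rank is 1.
Since rank 1 < 3, the set is linearly dependent.

linearly dependent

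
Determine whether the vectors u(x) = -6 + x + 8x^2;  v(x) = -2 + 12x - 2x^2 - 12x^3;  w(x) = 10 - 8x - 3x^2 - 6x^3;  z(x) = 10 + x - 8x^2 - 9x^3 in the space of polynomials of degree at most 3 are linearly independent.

linearly independent

Write each element as a coordinate vector in ℝ⁴ using {1, x, …, x^3}.
Form the 4×4 matrix with these as columns; its determinant is -2190.
A nonzero determinant means the columns are linearly independent.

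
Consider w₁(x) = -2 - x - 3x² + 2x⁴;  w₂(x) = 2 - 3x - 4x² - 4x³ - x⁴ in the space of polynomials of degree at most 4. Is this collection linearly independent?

linearly independent

Take coordinates with respect to the standard basis {1, x, …, x⁴}.
Place the vectors as rows of a 2×5 matrix and reduce to echelon form.
The reduction yields 2 nonzero rows, so the rank is 2.
Since rank = 2 (the number of vectors), the set is linearly independent.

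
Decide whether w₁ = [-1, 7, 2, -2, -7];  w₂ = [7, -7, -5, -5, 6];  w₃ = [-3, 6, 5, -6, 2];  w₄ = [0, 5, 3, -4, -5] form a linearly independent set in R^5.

Row-reduce the matrix whose columns are w₁, w₂, w₃, w₄.
The reduction yields 4 nonzero rows, so the rank is 4.
Since rank = 4 (the number of vectors), the set is linearly independent.

linearly independent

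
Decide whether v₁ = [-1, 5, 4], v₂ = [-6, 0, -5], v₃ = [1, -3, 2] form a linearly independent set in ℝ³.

The matrix [v₁|v₂|v₃] has determinant 122.
A nonzero determinant means the columns are linearly independent.

linearly independent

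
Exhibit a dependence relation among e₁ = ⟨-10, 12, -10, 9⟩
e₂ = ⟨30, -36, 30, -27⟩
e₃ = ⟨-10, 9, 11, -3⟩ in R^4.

Write the vectors as columns of a matrix and find a nonzero vector in its null space.
A generator of the null space is (3, 1, 0).

3e₁ + e₂ = 0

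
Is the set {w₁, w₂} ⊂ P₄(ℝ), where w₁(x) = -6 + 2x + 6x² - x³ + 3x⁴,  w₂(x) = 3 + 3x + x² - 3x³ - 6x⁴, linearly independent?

Take coordinates with respect to the standard basis {1, x, …, x⁴}.
Place the vectors as rows of a 2×5 matrix and reduce to echelon form.
The reduction yields 2 nonzero rows, so the rank is 2.
Since rank = 2 (the number of vectors), the set is linearly independent.

linearly independent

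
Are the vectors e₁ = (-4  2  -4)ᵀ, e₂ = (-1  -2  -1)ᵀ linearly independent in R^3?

linearly independent

Place the vectors as rows of a 2×3 matrix and reduce to echelon form.
The reduction yields 2 nonzero rows, so the rank is 2.
Since rank = 2 (the number of vectors), the set is linearly independent.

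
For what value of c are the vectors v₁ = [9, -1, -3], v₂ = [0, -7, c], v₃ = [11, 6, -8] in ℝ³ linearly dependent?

Dependence holds iff the 3×3 matrix [v₁ v₂ v₃] is singular.
Expanding, det = 273 - 65*c.
This vanishes exactly when c = 21/5.

c = 21/5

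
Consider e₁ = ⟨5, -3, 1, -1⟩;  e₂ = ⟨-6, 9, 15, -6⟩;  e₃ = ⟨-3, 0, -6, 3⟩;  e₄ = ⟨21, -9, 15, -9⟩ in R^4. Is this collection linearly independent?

linearly dependent

Form the 4×4 matrix with these as columns; its determinant is 0.
A zero determinant means the columns are linearly dependent.
Indeed 3e₁ + e₂ + 3e₃ = 0.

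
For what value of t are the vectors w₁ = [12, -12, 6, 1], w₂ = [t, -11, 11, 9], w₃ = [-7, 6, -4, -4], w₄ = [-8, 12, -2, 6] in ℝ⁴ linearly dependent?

The vectors are dependent exactly when the determinant of the matrix with rows w₁, w₂, w₃, w₄ vanishes.
The determinant works out to 84*t - 1386.
Solving 84*t - 1386 = 0 yields t = 33/2.

t = 33/2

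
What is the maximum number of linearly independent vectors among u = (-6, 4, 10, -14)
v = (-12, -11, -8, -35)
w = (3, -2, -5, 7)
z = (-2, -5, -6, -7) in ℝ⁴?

Row-reduce the 4×4 matrix with these as rows.
The echelon form has 2 nonzero rows, so the rank is 2.

2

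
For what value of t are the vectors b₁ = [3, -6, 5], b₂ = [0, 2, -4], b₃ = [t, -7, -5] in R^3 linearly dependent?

t = 57/7

Place the vectors as rows of a 3×3 matrix; dependence ⇔ determinant zero.
The determinant works out to 14*t - 114.
Solving 14*t - 114 = 0 yields t = 57/7.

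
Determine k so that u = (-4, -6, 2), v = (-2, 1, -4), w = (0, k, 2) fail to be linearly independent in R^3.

k = -8/5

Dependence holds iff the 3×3 matrix [u v w] is singular.
Expanding, det = -20*k - 32.
Setting this to zero gives k = -8/5.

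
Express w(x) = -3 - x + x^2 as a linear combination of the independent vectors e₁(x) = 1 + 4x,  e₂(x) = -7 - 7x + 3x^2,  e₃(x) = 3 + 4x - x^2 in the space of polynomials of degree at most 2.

Identify each element with its coordinate vector in ℝ³ via {1, x, x^2}.
Solve the system with e₁, e₂, e₃ as columns and w as the right-hand side.
Row-reducing the augmented matrix gives the unique coefficients (a₁, a₂, a₃) = (2, -1, -4).

w = 2e₁ - e₂ - 4e₃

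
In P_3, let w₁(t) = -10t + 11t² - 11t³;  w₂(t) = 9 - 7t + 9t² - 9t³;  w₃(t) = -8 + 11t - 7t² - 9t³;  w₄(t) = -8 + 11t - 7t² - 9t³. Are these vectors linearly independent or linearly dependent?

Write each element as a coordinate vector in ℝ⁴ using {1, t, …, t³}.
Two of the vectors are equal, giving an immediate dependence.

linearly dependent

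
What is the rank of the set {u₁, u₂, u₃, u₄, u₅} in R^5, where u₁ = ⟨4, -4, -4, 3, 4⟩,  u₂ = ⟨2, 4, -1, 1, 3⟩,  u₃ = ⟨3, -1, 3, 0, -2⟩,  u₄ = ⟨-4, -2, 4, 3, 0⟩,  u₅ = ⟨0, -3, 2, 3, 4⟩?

Apply Gaussian elimination to the matrix whose rows are u₁, u₂, u₃, u₄, u₅.
The echelon form has 5 nonzero rows, so the rank is 5.

5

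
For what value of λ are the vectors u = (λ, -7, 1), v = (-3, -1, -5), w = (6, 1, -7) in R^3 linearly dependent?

λ = -30

Dependence holds iff the 3×3 matrix [u v w] is singular.
The determinant works out to 12*λ + 360.
Solving 12*λ + 360 = 0 yields λ = -30.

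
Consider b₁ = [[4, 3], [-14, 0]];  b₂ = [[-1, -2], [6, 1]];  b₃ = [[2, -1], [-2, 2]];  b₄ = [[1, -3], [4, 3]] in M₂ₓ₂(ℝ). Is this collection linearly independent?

Write each element as a coordinate vector in ℝ⁴ using {E₁₁, E₁₂, E₂₁, E₂₂}.
The matrix [b₁|b₂|b₃|b₄] has determinant 0.
A zero determinant means the columns are linearly dependent.
Indeed b₁ + 2b₂ - b₃ = 0.

linearly dependent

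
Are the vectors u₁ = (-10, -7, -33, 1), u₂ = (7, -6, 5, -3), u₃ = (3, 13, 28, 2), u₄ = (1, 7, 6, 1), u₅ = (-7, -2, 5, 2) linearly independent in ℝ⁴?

linearly dependent

There are 5 vectors in a 4-dimensional space, so they cannot be linearly independent.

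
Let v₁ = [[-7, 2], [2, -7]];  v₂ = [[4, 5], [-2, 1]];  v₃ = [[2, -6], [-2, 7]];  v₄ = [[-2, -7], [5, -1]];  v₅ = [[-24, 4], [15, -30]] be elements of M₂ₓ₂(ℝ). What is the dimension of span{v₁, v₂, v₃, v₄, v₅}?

Pass to coordinate vectors with respect to the basis {E₁₁, E₁₂, E₂₁, E₂₂}.
Row-reduce the 5×4 matrix with these as rows.
There are 4 pivot columns, so rank = 4.
(With 5 elements in a 4-dimensional space the rank is at most 4.)

4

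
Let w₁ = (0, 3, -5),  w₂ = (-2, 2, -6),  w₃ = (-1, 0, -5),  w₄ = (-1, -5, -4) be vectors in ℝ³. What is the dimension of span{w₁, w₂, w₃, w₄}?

Row-reduce the 4×3 matrix with these as rows.
The echelon form has 3 nonzero rows, so the rank is 3.
(With 4 elements in a 3-dimensional space the rank is at most 3.)

dim = 3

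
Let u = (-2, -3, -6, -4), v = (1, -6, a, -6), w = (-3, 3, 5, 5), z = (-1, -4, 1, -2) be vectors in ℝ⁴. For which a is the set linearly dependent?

a = -43/11

The set is linearly dependent precisely when det[u; v; w; z] = 0.
Expanding, det = 55*a + 215.
Solving 55*a + 215 = 0 yields a = -43/11.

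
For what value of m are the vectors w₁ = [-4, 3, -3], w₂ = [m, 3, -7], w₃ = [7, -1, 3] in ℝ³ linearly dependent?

m = -46/3

The set is linearly dependent precisely when det[w₁; w₂; w₃] = 0.
The determinant works out to -6*m - 92.
Solving -6*m - 92 = 0 yields m = -46/3.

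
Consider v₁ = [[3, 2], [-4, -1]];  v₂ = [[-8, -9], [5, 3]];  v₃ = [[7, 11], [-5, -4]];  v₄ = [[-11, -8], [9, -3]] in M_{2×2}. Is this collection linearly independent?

Take coordinates with respect to the standard basis {E₁₁, E₁₂, E₂₁, E₂₂}.
Place the vectors as rows of a 4×4 matrix and reduce to echelon form.
The reduction yields 4 nonzero rows, so the rank is 4.
Since rank = 4 (the number of vectors), the set is linearly independent.

linearly independent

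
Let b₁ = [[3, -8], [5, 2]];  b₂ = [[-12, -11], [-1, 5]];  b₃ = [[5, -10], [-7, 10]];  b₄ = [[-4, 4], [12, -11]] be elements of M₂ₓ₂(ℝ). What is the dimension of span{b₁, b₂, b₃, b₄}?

Use coordinates relative to {E₁₁, E₁₂, E₂₁, E₂₂}.
Form the matrix with b₁, b₂, b₃, b₄ as columns and reduce.
There are 4 pivot columns, so rank = 4.

dim = 4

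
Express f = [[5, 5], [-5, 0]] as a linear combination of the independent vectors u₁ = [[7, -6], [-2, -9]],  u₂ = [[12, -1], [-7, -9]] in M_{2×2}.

Identify each element with its coordinate vector in ℝ⁴ via {E₁₁, E₁₂, E₂₁, E₂₂}.
Set up the augmented matrix [u₁ | u₂ | f] and row-reduce.
Back-substitution yields (α₁, α₂) = (-1, 1).

f = -u₁ + u₂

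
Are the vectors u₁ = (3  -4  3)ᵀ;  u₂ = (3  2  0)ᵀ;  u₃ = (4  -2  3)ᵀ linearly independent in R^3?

Row-reduce the matrix whose columns are u₁, u₂, u₃.
The reduction yields 3 nonzero rows, so the rank is 3.
Since rank = 3 (the number of vectors), the set is linearly independent.

linearly independent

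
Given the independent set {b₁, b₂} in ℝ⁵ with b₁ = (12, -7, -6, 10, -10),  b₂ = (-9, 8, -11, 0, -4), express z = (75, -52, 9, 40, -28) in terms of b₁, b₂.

z = 4b₁ - 3b₂

Solve the system with b₁, b₂ as columns and z as the right-hand side.
Back-substitution yields (a₁, a₂) = (4, -3).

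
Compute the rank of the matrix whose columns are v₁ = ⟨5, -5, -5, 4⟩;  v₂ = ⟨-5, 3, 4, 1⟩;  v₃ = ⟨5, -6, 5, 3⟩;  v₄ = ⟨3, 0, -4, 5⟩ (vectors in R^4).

4

Put the 4×4 matrix [v₁|v₂|v₃|v₄] into echelon form.
Exactly 4 pivots survive; hence the rank is 4.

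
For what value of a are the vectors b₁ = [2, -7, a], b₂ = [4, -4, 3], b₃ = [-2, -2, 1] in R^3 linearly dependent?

The vectors are dependent exactly when the determinant of the matrix with rows b₁, b₂, b₃ vanishes.
Expanding, det = 74 - 16*a.
Setting this to zero gives a = 37/8.

a = 37/8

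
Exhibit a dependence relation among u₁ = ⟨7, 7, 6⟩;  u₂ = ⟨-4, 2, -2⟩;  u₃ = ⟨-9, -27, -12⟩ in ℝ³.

Write the vectors as columns of a matrix and find a nonzero vector in its null space.
The free variable yields coefficients (3, 3, 1) (any nonzero multiple also works).

3u₁ + 3u₂ + u₃ = 0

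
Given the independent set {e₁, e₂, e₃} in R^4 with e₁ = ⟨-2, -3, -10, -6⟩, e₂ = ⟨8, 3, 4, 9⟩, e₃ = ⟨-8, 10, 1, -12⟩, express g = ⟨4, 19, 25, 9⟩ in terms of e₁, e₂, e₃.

g = -2e₁ + e₂ + e₃

Solve the system with e₁, e₂, e₃ as columns and g as the right-hand side.
Back-substitution yields (c₁, c₂, c₃) = (-2, 1, 1).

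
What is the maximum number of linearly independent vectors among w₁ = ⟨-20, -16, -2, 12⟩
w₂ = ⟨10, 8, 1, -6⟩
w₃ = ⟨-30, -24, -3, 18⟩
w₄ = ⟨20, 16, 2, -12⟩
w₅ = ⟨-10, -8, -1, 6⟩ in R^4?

1

Form the matrix with w₁, w₂, w₃, w₄, w₅ as columns and reduce.
The echelon form has 1 nonzero row, so the rank is 1.
(With 5 elements in a 4-dimensional space the rank is at most 4.)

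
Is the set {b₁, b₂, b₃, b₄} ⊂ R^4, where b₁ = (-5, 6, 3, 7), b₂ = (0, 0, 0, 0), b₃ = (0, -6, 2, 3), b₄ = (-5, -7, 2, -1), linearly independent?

One of the vectors is the zero vector, so the set is linearly dependent.

linearly dependent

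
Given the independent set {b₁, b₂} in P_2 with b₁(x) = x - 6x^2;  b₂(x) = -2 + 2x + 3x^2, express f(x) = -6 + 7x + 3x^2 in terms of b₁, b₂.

f = b₁ + 3b₂

Take coordinate vectors relative to {1, x, x^2}.
Since b₁, b₂ are independent, the coefficients expressing f are uniquely determined by a linear system.
Back-substitution yields (c₁, c₂) = (1, 3).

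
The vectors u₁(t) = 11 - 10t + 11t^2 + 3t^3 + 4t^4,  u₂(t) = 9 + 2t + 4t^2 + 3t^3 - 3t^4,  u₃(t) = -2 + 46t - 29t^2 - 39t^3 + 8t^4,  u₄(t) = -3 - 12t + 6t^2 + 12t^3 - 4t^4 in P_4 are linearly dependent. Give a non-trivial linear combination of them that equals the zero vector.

Write each element as a vector in ℝ⁵ using {1, t, …, t^4}.
Set up α₁u₁ + … + α₄u₄ = 0 and solve the homogeneous system.
One solution (up to scaling) is (1, 0, 1, 3).

u₁ + u₃ + 3u₄ = 0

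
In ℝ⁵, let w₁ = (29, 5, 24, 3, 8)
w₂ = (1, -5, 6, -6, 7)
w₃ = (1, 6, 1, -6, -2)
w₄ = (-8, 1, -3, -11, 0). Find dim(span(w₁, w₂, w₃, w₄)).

Put the 5×4 matrix [w₁|w₂|w₃|w₄] into echelon form.
Exactly 3 pivots survive; hence the rank is 3.

3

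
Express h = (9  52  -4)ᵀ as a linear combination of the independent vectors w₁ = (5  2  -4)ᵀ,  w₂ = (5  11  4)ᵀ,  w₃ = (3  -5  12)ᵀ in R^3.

Solve the system with w₁, w₂, w₃ as columns and h as the right-hand side.
Row-reducing the augmented matrix gives the unique coefficients (c₁, c₂, c₃) = (-1, 4, -2).

h = -w₁ + 4w₂ - 2w₃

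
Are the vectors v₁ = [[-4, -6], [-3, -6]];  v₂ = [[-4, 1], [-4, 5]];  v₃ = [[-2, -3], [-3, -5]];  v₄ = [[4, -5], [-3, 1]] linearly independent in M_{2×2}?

Write each element as a coordinate vector in ℝ⁴ using {E₁₁, E₁₂, E₂₁, E₂₂}.
Form the 4×4 matrix with these as columns; its determinant is 940.
A nonzero determinant means the columns are linearly independent.

linearly independent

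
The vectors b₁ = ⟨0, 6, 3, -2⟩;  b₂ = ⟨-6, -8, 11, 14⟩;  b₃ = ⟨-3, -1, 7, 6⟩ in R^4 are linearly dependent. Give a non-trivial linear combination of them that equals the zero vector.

Solve the homogeneous system with b₁, b₂, b₃ as columns by row-reducing the coefficient matrix.
The free variable yields coefficients (1, 1, -2) (any nonzero multiple also works).

b₁ + b₂ - 2b₃ = 0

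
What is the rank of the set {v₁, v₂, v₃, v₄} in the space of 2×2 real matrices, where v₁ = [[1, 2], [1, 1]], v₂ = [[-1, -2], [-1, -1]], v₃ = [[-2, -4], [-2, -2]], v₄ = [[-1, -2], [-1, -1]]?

1

Pass to coordinate vectors with respect to the basis {E₁₁, E₁₂, E₂₁, E₂₂}.
Row-reduce the 4×4 matrix with these as rows.
There is 1 pivot column, so rank = 1.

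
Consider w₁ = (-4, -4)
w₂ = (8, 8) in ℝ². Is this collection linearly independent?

One vector is a scalar multiple of another, so the set is dependent.

linearly dependent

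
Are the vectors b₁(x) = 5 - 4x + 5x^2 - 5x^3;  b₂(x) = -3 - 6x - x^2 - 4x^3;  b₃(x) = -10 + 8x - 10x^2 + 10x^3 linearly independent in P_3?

linearly dependent

Write each element as a coordinate vector in ℝ⁴ using {1, x, …, x^3}.
One vector is a scalar multiple of another, so the set is dependent.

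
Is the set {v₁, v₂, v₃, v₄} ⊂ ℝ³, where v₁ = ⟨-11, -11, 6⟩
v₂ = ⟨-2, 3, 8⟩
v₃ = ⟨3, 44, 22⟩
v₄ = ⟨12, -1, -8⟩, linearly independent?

linearly dependent

There are 4 vectors in a 3-dimensional space, so they cannot be linearly independent.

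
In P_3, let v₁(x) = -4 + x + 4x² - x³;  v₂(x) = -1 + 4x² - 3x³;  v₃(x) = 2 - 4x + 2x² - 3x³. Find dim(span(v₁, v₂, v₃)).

3

Pass to coordinate vectors with respect to the basis {1, x, …, x³}.
Put the 4×3 matrix [v₁|v₂|v₃] into echelon form.
The echelon form has 3 nonzero rows, so the rank is 3.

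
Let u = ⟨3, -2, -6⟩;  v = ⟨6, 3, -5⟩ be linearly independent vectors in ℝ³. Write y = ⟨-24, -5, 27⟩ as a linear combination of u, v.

y = -2u - 3v

Set up the augmented matrix [u | v | y] and row-reduce.
Row-reducing the augmented matrix gives the unique coefficients (c₁, c₂) = (-2, -3).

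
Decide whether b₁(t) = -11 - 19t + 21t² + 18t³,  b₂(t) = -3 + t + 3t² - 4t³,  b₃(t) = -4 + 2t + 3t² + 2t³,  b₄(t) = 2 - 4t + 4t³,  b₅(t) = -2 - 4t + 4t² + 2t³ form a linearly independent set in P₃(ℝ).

Take coordinates with respect to the standard basis {1, t, …, t³}.
There are 5 vectors in a 4-dimensional space, so they cannot be linearly independent.

linearly dependent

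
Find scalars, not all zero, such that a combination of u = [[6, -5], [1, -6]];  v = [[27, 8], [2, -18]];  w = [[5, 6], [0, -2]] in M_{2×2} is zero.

Pass to coordinate vectors relative to the basis {E₁₁, E₁₂, E₂₁, E₂₂}.
Set up α₁u + … + α₃w = 0 and solve the homogeneous system.
The free variable yields coefficients (2, -1, 3) (any nonzero multiple also works).

2u - v + 3w = 0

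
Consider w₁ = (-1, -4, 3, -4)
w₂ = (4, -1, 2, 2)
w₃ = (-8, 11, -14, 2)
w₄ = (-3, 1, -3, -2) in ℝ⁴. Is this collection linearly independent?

linearly dependent

Form the 4×4 matrix with these as columns; its determinant is 0.
A zero determinant means the columns are linearly dependent.
Indeed 2w₁ + w₂ + w₃ - 2w₄ = 0.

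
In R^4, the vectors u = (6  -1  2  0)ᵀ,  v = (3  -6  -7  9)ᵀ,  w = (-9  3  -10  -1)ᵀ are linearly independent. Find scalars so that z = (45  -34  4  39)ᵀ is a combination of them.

z = u + 4v - 3w

Since u, v, w are independent, the coefficients expressing z are uniquely determined by a linear system.
The system has the unique solution (α₁, α₂, α₃) = (1, 4, -3).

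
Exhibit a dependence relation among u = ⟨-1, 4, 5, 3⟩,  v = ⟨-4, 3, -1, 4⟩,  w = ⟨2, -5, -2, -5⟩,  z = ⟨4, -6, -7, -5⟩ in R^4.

Solve the homogeneous system with u, v, w, z as columns by row-reducing the coefficient matrix.
One solution (up to scaling) is (2, 1, 1, 1).

2u + v + w + z = 0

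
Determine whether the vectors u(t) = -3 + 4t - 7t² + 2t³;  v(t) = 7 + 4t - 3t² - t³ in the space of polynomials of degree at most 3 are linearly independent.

linearly independent

Take coordinates with respect to the standard basis {1, t, …, t³}.
Row-reduce the matrix whose columns are u, v.
The reduction yields 2 nonzero rows, so the rank is 2.
Since rank = 2 (the number of vectors), the set is linearly independent.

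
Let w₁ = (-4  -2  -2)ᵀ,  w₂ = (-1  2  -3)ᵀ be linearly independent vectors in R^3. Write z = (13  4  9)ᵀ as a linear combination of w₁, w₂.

z = -3w₁ - w₂

Since w₁, w₂ are independent, the coefficients expressing z are uniquely determined by a linear system.
Row-reducing the augmented matrix gives the unique coefficients (a₁, a₂) = (-3, -1).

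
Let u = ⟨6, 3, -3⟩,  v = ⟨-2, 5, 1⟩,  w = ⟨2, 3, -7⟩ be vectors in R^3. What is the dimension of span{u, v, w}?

Row-reduce the 3×3 matrix with these as rows.
Exactly 3 pivots survive; hence the rank is 3.

3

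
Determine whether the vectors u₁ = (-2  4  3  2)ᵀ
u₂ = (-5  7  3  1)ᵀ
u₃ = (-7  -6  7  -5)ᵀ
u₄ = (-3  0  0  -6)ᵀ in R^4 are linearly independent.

linearly independent

Row-reduce the matrix whose columns are u₁, u₂, u₃, u₄.
The reduction yields 4 nonzero rows, so the rank is 4.
Since rank = 4 (the number of vectors), the set is linearly independent.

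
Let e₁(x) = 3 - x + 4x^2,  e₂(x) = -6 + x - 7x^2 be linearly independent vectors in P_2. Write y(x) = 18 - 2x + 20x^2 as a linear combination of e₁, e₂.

y = -2e₁ - 4e₂

Identify each element with its coordinate vector in ℝ³ via {1, x, x^2}.
Set up the augmented matrix [e₁ | e₂ | y] and row-reduce.
Row-reducing the augmented matrix gives the unique coefficients (a₁, a₂) = (-2, -4).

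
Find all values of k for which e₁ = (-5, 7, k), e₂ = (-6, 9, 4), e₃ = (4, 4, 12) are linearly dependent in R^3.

k = 13/5

The set is linearly dependent precisely when det[e₁; e₂; e₃] = 0.
Expanding, det = 156 - 60*k.
Solving 156 - 60*k = 0 yields k = 13/5.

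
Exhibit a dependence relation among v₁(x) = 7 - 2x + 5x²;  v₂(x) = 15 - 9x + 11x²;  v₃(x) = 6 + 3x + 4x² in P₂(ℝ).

Pass to coordinate vectors relative to the basis {1, x, x²}.
Set up α₁v₁ + … + α₃v₃ = 0 and solve the homogeneous system.
The free variable yields coefficients (3, -1, -1) (any nonzero multiple also works).

3v₁ - v₂ - v₃ = 0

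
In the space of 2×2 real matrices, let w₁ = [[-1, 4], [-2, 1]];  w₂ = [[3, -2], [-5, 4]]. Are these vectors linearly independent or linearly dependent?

Take coordinates with respect to the standard basis {E₁₁, E₁₂, E₂₁, E₂₂}.
Place the vectors as rows of a 2×4 matrix and reduce to echelon form.
The reduction yields 2 nonzero rows, so the rank is 2.
Since rank = 2 (the number of vectors), the set is linearly independent.

linearly independent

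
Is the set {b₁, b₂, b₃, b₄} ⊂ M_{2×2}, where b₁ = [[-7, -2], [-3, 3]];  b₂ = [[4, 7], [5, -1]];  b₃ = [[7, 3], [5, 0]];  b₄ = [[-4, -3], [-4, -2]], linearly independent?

Take coordinates with respect to the standard basis {E₁₁, E₁₂, E₂₁, E₂₂}.
The matrix [b₁|b₂|b₃|b₄] has determinant 59.
A nonzero determinant means the columns are linearly independent.

linearly independent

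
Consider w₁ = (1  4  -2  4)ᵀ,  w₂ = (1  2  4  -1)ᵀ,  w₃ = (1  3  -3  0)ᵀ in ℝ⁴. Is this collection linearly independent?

Place the vectors as rows of a 3×4 matrix and reduce to echelon form.
The reduction yields 3 nonzero rows, so the rank is 3.
Since rank = 3 (the number of vectors), the set is linearly independent.

linearly independent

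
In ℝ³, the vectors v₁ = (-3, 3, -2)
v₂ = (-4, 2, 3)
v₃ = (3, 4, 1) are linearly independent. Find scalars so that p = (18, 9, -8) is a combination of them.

Since v₁, v₂, v₃ are independent, the coefficients expressing p are uniquely determined by a linear system.
Back-substitution yields (α₁, α₂, α₃) = (1, -3, 3).

p = v₁ - 3v₂ + 3v₃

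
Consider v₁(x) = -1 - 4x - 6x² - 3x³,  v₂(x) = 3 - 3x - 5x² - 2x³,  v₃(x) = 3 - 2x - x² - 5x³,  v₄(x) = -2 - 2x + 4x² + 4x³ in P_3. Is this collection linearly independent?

Take coordinates with respect to the standard basis {1, x, …, x³}.
Place the vectors as rows of a 4×4 matrix and reduce to echelon form.
The reduction yields 4 nonzero rows, so the rank is 4.
Since rank = 4 (the number of vectors), the set is linearly independent.

linearly independent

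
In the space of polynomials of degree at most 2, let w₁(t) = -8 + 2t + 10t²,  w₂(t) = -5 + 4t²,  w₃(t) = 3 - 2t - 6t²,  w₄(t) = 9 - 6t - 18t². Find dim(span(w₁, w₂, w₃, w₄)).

dim = 2

Represent each element by its coordinate vector in ℝ³.
Row-reduce the 4×3 matrix with these as rows.
Exactly 2 pivots survive; hence the rank is 2.
(With 4 elements in a 3-dimensional space the rank is at most 3.)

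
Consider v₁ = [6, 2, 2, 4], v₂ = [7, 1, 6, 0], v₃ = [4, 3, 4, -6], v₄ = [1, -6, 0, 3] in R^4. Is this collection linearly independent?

linearly independent

Row-reduce the matrix whose columns are v₁, v₂, v₃, v₄.
The reduction yields 4 nonzero rows, so the rank is 4.
Since rank = 4 (the number of vectors), the set is linearly independent.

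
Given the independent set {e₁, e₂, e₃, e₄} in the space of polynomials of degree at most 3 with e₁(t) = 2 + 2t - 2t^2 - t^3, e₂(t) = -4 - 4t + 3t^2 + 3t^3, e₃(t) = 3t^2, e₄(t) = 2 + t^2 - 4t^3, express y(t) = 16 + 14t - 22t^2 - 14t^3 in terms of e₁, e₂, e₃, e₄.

y = e₁ - 3e₂ - 4e₃ + e₄

Take coordinate vectors relative to {1, t, …, t^3}.
Write y = c₁e₁ + … + c₄e₄ and equate components.
Row-reducing the augmented matrix gives the unique coefficients (c₁, …, c₄) = (1, -3, -4, 1).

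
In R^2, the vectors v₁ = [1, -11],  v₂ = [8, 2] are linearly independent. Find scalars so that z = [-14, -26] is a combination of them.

Solve the system with v₁, v₂ as columns and z as the right-hand side.
Row-reducing the augmented matrix gives the unique coefficients (α₁, α₂) = (2, -2).

z = 2v₁ - 2v₂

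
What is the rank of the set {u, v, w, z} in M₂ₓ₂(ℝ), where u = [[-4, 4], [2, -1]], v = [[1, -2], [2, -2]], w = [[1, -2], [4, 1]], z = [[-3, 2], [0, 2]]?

4

Represent each element by its coordinate vector in ℝ⁴.
Row-reduce the 4×4 matrix with these as rows.
The echelon form has 4 nonzero rows, so the rank is 4.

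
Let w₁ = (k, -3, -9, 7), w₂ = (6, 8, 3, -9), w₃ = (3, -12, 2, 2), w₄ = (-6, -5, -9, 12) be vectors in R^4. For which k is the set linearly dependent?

k = 5/4

Dependence holds iff the 4×4 matrix [w₁ w₂ w₃ w₄] is singular.
The determinant works out to 405 - 324*k.
This vanishes exactly when k = 5/4.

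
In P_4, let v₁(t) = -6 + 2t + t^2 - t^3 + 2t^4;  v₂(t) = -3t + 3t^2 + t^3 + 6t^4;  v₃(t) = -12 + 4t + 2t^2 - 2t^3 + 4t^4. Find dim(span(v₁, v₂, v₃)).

Use coordinates relative to {1, t, …, t^4}.
Apply Gaussian elimination to the matrix whose rows are v₁, v₂, v₃.
Exactly 2 pivots survive; hence the rank is 2.

2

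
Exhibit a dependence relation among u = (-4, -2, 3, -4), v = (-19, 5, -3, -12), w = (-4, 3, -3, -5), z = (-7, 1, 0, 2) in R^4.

u - v + 2w + z = 0

Solve the homogeneous system with u, v, w, z as columns by row-reducing the coefficient matrix.
A generator of the null space is (1, -1, 2, 1).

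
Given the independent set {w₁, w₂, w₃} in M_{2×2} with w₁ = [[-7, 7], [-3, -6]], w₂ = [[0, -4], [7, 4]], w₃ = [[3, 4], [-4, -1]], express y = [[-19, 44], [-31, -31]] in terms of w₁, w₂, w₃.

Identify each element with its coordinate vector in ℝ⁴ via {E₁₁, E₁₂, E₂₁, E₂₂}.
Since w₁, w₂, w₃ are independent, the coefficients expressing y are uniquely determined by a linear system.
The system has the unique solution (c₁, c₂, c₃) = (4, -1, 3).

y = 4w₁ - w₂ + 3w₃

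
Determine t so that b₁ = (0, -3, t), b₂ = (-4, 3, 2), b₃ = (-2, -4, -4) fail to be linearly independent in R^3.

The set is linearly dependent precisely when det[b₁; b₂; b₃] = 0.
Cofactor expansion gives det = 22*t + 60.
This vanishes exactly when t = -30/11.

t = -30/11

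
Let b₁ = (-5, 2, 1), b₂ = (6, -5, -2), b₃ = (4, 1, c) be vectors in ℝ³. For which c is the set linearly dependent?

The set is linearly dependent precisely when det[b₁; b₂; b₃] = 0.
The determinant works out to 13*c.
Solving 13*c = 0 yields c = 0.

c = 0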